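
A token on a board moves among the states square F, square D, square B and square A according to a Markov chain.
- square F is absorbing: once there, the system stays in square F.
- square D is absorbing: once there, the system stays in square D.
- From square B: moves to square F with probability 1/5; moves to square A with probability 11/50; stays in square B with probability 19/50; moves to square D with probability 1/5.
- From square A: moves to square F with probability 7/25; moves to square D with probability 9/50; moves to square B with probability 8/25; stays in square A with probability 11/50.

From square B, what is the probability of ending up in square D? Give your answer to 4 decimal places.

0.4734

Let h(s) be the probability of absorption at square D starting from transient state s. Then h(square D) = 1 and h(square F) = 0. By first-step analysis:
h(square B) = 0.2·0 + 0.2·1 + 0.38·h(square B) + 0.22·h(square A)
h(square A) = 0.28·0 + 0.18·1 + 0.32·h(square B) + 0.22·h(square A)
Solving: h(square B) = 0.4734, h(square A) = 0.4250.
Starting from square B, the probability is 0.4734.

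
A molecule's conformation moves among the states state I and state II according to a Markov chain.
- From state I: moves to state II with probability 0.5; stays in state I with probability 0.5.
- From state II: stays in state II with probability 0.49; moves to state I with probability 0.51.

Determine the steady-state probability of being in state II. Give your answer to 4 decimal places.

Let the stationary distribution be π with π = πP and π_1 + π_2 = 1.
π_1 = 0.5·π_1 + 0.51·π_2
Solving with the normalization constraint gives π = (0.5050, 0.4950).
So the stationary probability of state II is 0.4950.

0.4950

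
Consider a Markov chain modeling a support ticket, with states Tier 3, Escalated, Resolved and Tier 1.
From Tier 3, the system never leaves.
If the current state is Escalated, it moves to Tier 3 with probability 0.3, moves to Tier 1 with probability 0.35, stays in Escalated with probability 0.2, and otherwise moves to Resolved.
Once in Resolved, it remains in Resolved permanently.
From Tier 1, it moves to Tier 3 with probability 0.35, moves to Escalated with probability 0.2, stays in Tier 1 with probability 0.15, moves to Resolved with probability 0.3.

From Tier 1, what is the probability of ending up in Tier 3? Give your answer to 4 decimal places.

Let h(s) be the probability of absorption at Tier 3 starting from transient state s. Then h(Tier 3) = 1 and h(Resolved) = 0. By first-step analysis:
h(Escalated) = 0.3·1 + 0.2·h(Escalated) + 0.15·0 + 0.35·h(Tier 1)
h(Tier 1) = 0.35·1 + 0.2·h(Escalated) + 0.3·0 + 0.15·h(Tier 1)
Solving: h(Escalated) = 0.6189, h(Tier 1) = 0.5574.
Starting from Tier 1, the probability is 0.5574.

0.5574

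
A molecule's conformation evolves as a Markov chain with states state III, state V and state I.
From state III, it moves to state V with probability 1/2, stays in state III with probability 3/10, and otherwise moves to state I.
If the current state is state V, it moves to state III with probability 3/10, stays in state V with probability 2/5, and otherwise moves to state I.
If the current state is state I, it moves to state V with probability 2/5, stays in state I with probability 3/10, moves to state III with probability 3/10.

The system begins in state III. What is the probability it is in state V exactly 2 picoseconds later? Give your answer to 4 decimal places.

0.4300

Sum over the intermediate state after 1 picosecond:
P = P(state III→state III)·P(state III→state V) + P(state III→state V)·P(state V→state V) + P(state III→state I)·P(state I→state V)
  = 0.3×0.5 + 0.5×0.4 + 0.2×0.4
  = 0.1500 + 0.2000 + 0.0800 = 0.4300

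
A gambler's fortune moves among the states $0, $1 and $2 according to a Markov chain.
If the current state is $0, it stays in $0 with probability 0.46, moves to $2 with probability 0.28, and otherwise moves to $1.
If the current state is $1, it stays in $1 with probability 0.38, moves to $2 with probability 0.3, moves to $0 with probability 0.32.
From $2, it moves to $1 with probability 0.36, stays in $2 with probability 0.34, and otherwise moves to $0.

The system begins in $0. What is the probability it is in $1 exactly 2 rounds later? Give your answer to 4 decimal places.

0.3192

Sum over the intermediate state after 1 round:
P = P($0→$0)·P($0→$1) + P($0→$1)·P($1→$1) + P($0→$2)·P($2→$1)
  = 0.46×0.26 + 0.26×0.38 + 0.28×0.36
  = 0.1196 + 0.0988 + 0.1008 = 0.3192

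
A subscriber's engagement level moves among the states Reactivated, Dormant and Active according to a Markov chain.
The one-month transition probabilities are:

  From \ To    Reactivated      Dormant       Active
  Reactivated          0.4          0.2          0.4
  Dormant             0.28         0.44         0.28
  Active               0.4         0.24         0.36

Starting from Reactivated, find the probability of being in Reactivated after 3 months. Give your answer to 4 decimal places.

Propagate the distribution vector 3 months from Reactivated.
After 0 months: (1.0000, 0.0000, 0.0000)
After 1 month: (0.4000, 0.2000, 0.4000)
After 2 months: (0.3760, 0.2640, 0.3600)
After 3 months: (0.3683, 0.2778, 0.3539)
P(in Reactivated after 3 months) = 0.3683

0.3683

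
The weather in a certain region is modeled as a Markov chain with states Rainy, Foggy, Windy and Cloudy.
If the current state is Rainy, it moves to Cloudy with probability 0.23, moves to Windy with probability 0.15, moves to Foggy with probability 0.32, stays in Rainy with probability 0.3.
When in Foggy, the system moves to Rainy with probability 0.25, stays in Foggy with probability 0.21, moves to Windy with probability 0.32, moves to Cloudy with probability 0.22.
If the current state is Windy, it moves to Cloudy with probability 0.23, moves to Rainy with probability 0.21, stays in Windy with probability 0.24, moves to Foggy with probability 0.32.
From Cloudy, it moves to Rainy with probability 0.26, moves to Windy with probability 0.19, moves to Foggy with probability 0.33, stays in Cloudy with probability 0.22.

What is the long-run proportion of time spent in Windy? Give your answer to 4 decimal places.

0.2290

Let the stationary distribution be π with π = πP and π_1 + π_2 + π_3 + π_4 = 1.
π_1 = 0.3·π_1 + 0.25·π_2 + 0.21·π_3 + 0.26·π_4
π_2 = 0.32·π_1 + 0.21·π_2 + 0.32·π_3 + 0.33·π_4
π_3 = 0.15·π_1 + 0.32·π_2 + 0.24·π_3 + 0.19·π_4
Solving with the normalization constraint gives π = (0.2559, 0.2903, 0.2290, 0.2248).
So the stationary probability of Windy is 0.2290.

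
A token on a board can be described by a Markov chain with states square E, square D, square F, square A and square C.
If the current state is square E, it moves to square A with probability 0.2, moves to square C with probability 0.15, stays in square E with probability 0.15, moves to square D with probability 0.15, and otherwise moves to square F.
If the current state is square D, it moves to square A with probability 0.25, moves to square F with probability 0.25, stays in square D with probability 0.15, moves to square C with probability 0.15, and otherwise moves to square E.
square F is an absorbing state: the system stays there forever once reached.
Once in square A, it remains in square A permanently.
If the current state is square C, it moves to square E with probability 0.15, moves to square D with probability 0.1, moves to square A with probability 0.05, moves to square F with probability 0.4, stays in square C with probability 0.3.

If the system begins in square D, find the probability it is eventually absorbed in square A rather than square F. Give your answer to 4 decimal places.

Let h(s) be the probability of absorption at square A starting from transient state s. Then h(square A) = 1 and h(square F) = 0. By first-step analysis:
h(square E) = 0.15·h(square E) + 0.15·h(square D) + 0.35·0 + 0.2·1 + 0.15·h(square C)
h(square D) = 0.2·h(square E) + 0.15·h(square D) + 0.25·0 + 0.25·1 + 0.15·h(square C)
h(square C) = 0.15·h(square E) + 0.1·h(square D) + 0.4·0 + 0.05·1 + 0.3·h(square C)
Solving: h(square E) = 0.3438, h(square D) = 0.4110, h(square C) = 0.2038.
Starting from square D, the probability is 0.4110.

0.4110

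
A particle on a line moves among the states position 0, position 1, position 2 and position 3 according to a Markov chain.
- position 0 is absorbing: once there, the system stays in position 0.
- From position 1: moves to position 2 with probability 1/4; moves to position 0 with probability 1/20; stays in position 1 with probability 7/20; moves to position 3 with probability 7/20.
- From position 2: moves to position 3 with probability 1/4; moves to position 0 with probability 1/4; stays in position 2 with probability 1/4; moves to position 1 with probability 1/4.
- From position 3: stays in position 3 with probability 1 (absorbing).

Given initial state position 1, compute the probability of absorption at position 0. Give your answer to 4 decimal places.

Let h(s) be the probability of absorption at position 0 starting from transient state s. Then h(position 0) = 1 and h(position 3) = 0. By first-step analysis:
h(position 1) = 0.05·1 + 0.35·h(position 1) + 0.25·h(position 2) + 0.35·0
h(position 2) = 0.25·1 + 0.25·h(position 1) + 0.25·h(position 2) + 0.25·0
Solving: h(position 1) = 0.2353, h(position 2) = 0.4118.
Starting from position 1, the probability is 0.2353.

0.2353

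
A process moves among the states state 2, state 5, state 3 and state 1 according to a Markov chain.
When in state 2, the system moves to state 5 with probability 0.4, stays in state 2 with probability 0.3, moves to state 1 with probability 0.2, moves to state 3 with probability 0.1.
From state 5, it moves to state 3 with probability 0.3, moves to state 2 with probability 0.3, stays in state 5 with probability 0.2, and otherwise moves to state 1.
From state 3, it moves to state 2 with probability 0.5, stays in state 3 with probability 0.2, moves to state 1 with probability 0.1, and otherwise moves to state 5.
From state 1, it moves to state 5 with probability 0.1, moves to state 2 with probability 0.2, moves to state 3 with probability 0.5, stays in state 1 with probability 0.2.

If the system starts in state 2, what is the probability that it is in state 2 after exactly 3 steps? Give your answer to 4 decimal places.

0.3350

Propagate the distribution vector 3 steps from state 2.
After 0 steps: (1.0000, 0.0000, 0.0000, 0.0000)
After 1 step: (0.3000, 0.4000, 0.1000, 0.2000)
After 2 steps: (0.3000, 0.2400, 0.2700, 0.1900)
After 3 steps: (0.3350, 0.2410, 0.2510, 0.1730)
P(in state 2 after 3 steps) = 0.3350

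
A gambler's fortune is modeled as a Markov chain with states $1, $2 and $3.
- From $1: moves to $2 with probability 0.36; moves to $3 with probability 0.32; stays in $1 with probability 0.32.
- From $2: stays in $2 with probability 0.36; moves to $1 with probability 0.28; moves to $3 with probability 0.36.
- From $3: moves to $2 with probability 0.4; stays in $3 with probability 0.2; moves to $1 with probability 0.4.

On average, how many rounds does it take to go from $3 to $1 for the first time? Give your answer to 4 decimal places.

2.8261

Let t(s) be the expected number of rounds to first reach $1 from state s, with t($1) = 0. Conditioning on the first round:
t($2) = 1 + 0.36·t($2) + 0.36·t($3)
t($3) = 1 + 0.4·t($2) + 0.2·t($3)
Solving: t($2) = 3.1522, t($3) = 2.8261.
Expected rounds from $3 to $1: 2.8261.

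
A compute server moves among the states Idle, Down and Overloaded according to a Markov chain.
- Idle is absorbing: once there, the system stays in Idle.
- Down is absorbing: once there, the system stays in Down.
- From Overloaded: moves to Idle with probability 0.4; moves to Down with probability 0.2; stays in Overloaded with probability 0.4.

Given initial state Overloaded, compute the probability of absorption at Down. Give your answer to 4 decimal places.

Let h(s) be the probability of absorption at Down starting from transient state s. Then h(Down) = 1 and h(Idle) = 0. By first-step analysis:
h(Overloaded) = 0.4·0 + 0.2·1 + 0.4·h(Overloaded)
Solving: h(Overloaded) = 0.3333.
Starting from Overloaded, the probability is 0.3333.

0.3333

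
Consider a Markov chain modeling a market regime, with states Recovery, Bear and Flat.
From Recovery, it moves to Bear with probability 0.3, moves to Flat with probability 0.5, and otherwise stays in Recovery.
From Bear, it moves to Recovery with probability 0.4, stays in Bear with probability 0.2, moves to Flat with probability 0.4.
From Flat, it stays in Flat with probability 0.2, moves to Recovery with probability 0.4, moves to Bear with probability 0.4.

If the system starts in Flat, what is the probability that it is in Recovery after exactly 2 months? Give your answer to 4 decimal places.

Sum over the intermediate state after 1 month:
P = P(Flat→Recovery)·P(Recovery→Recovery) + P(Flat→Bear)·P(Bear→Recovery) + P(Flat→Flat)·P(Flat→Recovery)
  = 0.4×0.2 + 0.4×0.4 + 0.2×0.4
  = 0.0800 + 0.1600 + 0.0800 = 0.3200

0.3200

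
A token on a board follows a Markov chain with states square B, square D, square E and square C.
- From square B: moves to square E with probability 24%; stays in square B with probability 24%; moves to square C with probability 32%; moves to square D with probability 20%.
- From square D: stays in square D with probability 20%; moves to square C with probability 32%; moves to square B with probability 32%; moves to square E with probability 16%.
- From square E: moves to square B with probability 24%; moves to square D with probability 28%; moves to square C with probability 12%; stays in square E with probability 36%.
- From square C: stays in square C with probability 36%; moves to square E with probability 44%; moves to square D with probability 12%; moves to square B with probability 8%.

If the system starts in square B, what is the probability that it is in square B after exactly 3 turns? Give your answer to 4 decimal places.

Propagate the distribution vector 3 turns from square B.
After 0 turns: (1.0000, 0.0000, 0.0000, 0.0000)
After 1 turn: (0.2400, 0.2000, 0.2400, 0.3200)
After 2 turns: (0.2048, 0.1936, 0.3168, 0.2848)
After 3 turns: (0.2099, 0.2026, 0.3195, 0.2680)
P(in square B after 3 turns) = 0.2099

0.2099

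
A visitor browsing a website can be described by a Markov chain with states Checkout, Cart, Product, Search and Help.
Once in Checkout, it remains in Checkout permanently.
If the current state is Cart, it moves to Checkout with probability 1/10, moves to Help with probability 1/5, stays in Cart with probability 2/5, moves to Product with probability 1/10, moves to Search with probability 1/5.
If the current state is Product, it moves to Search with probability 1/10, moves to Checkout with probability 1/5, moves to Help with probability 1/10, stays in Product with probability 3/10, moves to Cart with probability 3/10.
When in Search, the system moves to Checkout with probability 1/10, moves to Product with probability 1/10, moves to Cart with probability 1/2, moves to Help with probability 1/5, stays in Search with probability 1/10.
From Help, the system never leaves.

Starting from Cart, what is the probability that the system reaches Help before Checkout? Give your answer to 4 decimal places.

Let h(s) be the probability of absorption at Help starting from transient state s. Then h(Help) = 1 and h(Checkout) = 0. By first-step analysis:
h(Cart) = 0.1·0 + 0.4·h(Cart) + 0.1·h(Product) + 0.2·h(Search) + 0.2·1
h(Product) = 0.2·0 + 0.3·h(Cart) + 0.3·h(Product) + 0.1·h(Search) + 0.1·1
h(Search) = 0.1·0 + 0.5·h(Cart) + 0.1·h(Product) + 0.1·h(Search) + 0.2·1
Solving: h(Cart) = 0.6250, h(Product) = 0.5000, h(Search) = 0.6250.
Starting from Cart, the probability is 0.6250.

0.6250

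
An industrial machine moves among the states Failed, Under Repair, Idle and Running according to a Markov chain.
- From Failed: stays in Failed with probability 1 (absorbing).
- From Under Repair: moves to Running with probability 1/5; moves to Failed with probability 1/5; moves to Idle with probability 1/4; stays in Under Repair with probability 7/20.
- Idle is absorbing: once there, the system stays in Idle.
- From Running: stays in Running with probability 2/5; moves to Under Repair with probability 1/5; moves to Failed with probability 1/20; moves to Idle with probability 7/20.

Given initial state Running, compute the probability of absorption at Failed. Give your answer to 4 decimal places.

Let h(s) be the probability of absorption at Failed starting from transient state s. Then h(Failed) = 1 and h(Idle) = 0. By first-step analysis:
h(Under Repair) = 0.2·1 + 0.35·h(Under Repair) + 0.25·0 + 0.2·h(Running)
h(Running) = 0.05·1 + 0.2·h(Under Repair) + 0.35·0 + 0.4·h(Running)
Solving: h(Under Repair) = 0.3714, h(Running) = 0.2071.
Starting from Running, the probability is 0.2071.

0.2071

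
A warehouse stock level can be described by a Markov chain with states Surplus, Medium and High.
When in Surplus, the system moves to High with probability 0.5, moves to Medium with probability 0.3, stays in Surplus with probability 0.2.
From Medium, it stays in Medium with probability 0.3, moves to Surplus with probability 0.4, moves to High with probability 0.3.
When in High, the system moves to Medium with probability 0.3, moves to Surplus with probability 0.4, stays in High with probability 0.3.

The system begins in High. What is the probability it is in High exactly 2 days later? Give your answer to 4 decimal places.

0.3800

Sum over the intermediate state after 1 day:
P = P(High→Surplus)·P(Surplus→High) + P(High→Medium)·P(Medium→High) + P(High→High)·P(High→High)
  = 0.4×0.5 + 0.3×0.3 + 0.3×0.3
  = 0.2000 + 0.0900 + 0.0900 = 0.3800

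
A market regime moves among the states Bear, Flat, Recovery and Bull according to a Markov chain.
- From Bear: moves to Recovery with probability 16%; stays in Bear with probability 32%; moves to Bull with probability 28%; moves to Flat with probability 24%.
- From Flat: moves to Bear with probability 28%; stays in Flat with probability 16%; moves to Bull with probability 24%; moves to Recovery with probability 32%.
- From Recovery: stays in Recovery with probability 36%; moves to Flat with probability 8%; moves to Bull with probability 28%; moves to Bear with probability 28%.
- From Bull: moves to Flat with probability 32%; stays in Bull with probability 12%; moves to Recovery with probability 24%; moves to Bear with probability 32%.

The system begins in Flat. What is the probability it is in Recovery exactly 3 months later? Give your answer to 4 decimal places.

Propagate the distribution vector 3 months from Flat.
After 0 months: (0.0000, 1.0000, 0.0000, 0.0000)
After 1 month: (0.2800, 0.1600, 0.3200, 0.2400)
After 2 months: (0.3008, 0.1952, 0.2688, 0.2352)
After 3 months: (0.3014, 0.2002, 0.2638, 0.2346)
P(in Recovery after 3 months) = 0.2638

0.2638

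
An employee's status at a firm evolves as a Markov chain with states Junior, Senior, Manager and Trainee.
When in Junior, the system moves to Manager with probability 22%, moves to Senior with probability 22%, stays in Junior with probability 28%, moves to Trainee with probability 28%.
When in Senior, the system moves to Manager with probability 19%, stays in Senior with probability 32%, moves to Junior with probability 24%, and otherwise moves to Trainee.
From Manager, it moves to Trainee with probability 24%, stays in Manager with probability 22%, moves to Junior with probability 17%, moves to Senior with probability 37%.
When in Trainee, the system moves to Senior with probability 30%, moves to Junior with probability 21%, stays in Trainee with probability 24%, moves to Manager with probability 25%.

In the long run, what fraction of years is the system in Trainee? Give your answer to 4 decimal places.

0.2521

Let the stationary distribution be π with π = πP and π_1 + π_2 + π_3 + π_4 = 1.
π_1 = 0.28·π_1 + 0.24·π_2 + 0.17·π_3 + 0.21·π_4
π_2 = 0.22·π_1 + 0.32·π_2 + 0.37·π_3 + 0.3·π_4
π_3 = 0.22·π_1 + 0.19·π_2 + 0.22·π_3 + 0.25·π_4
Solving with the normalization constraint gives π = (0.2262, 0.3033, 0.2185, 0.2521).
So the stationary probability of Trainee is 0.2521.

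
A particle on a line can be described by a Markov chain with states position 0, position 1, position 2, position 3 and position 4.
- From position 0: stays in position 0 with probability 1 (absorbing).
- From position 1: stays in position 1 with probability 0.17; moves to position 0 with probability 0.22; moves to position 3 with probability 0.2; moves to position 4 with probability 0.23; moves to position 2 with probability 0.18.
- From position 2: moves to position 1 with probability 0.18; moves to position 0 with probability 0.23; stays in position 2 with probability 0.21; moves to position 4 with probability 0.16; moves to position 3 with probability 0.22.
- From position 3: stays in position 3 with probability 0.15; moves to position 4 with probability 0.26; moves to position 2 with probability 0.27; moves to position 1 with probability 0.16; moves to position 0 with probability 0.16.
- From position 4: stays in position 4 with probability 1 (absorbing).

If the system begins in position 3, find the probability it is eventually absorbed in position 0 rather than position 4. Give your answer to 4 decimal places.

0.4472

Let h(s) be the probability of absorption at position 0 starting from transient state s. Then h(position 0) = 1 and h(position 4) = 0. By first-step analysis:
h(position 1) = 0.22·1 + 0.17·h(position 1) + 0.18·h(position 2) + 0.2·h(position 3) + 0.23·0
h(position 2) = 0.23·1 + 0.18·h(position 1) + 0.21·h(position 2) + 0.22·h(position 3) + 0.16·0
h(position 3) = 0.16·1 + 0.16·h(position 1) + 0.27·h(position 2) + 0.15·h(position 3) + 0.26·0
Solving: h(position 1) = 0.4870, h(position 2) = 0.5266, h(position 3) = 0.4472.
Starting from position 3, the probability is 0.4472.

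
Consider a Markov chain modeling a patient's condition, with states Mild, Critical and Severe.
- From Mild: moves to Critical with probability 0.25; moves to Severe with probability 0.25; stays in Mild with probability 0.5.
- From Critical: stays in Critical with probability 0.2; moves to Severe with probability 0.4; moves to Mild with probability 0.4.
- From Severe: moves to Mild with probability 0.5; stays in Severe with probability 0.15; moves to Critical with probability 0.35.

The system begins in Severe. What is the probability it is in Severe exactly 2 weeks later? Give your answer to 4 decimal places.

0.2875

Sum over the intermediate state after 1 week:
P = P(Severe→Mild)·P(Mild→Severe) + P(Severe→Critical)·P(Critical→Severe) + P(Severe→Severe)·P(Severe→Severe)
  = 0.5×0.25 + 0.35×0.4 + 0.15×0.15
  = 0.1250 + 0.1400 + 0.0225 = 0.2875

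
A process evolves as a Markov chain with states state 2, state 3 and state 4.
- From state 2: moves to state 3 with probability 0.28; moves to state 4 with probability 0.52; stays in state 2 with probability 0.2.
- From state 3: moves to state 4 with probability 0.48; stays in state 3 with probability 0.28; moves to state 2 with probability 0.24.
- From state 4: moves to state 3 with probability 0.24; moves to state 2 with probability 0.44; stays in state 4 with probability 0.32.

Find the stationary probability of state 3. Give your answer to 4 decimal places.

0.2630

Let the stationary distribution be π with π = πP and π_1 + π_2 + π_3 = 1.
π_1 = 0.2·π_1 + 0.24·π_2 + 0.44·π_3
π_2 = 0.28·π_1 + 0.28·π_2 + 0.24·π_3
Solving with the normalization constraint gives π = (0.3124, 0.2630, 0.4246).
So the stationary probability of state 3 is 0.2630.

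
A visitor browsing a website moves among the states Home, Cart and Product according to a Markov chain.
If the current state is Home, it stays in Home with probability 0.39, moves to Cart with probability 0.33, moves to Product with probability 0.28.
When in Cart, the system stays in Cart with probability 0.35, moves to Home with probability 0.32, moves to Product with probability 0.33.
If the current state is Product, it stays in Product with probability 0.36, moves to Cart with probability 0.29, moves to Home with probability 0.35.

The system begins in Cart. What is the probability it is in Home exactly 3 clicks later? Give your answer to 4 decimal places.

Propagate the distribution vector 3 clicks from Cart.
After 0 clicks: (0.0000, 1.0000, 0.0000)
After 1 click: (0.3200, 0.3500, 0.3300)
After 2 clicks: (0.3523, 0.3238, 0.3239)
After 3 clicks: (0.3544, 0.3235, 0.3221)
P(in Home after 3 clicks) = 0.3544

0.3544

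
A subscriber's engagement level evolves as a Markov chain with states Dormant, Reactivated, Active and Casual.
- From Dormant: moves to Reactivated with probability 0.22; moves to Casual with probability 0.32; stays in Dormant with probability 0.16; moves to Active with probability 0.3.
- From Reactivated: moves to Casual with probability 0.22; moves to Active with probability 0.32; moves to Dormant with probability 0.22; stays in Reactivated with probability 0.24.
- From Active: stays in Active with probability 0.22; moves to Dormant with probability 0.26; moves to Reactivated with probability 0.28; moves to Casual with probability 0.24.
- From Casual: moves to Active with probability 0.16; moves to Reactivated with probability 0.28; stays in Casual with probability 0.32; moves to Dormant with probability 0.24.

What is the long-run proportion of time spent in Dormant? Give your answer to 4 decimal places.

Let the stationary distribution be π with π = πP and π_1 + π_2 + π_3 + π_4 = 1.
π_1 = 0.16·π_1 + 0.22·π_2 + 0.26·π_3 + 0.24·π_4
π_2 = 0.22·π_1 + 0.24·π_2 + 0.28·π_3 + 0.28·π_4
π_3 = 0.3·π_1 + 0.32·π_2 + 0.22·π_3 + 0.16·π_4
Solving with the normalization constraint gives π = (0.2220, 0.2564, 0.2469, 0.2746).
So the stationary probability of Dormant is 0.2220.

0.2220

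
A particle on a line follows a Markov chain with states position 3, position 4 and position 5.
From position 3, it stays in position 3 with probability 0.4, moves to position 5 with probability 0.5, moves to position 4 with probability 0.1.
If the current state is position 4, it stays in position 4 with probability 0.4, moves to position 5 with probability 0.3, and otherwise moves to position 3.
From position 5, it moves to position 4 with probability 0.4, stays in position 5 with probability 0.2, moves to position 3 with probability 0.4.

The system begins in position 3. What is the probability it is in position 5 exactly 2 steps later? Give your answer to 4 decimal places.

Sum over the intermediate state after 1 step:
P = P(position 3→position 3)·P(position 3→position 5) + P(position 3→position 4)·P(position 4→position 5) + P(position 3→position 5)·P(position 5→position 5)
  = 0.4×0.5 + 0.1×0.3 + 0.5×0.2
  = 0.2000 + 0.0300 + 0.1000 = 0.3300

0.3300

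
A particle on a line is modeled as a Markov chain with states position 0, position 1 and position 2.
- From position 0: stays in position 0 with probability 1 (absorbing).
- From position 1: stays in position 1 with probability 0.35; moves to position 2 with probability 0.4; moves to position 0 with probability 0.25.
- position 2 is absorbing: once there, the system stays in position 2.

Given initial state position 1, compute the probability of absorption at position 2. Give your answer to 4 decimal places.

Let h(s) be the probability of absorption at position 2 starting from transient state s. Then h(position 2) = 1 and h(position 0) = 0. By first-step analysis:
h(position 1) = 0.25·0 + 0.35·h(position 1) + 0.4·1
Solving: h(position 1) = 0.6154.
Starting from position 1, the probability is 0.6154.

0.6154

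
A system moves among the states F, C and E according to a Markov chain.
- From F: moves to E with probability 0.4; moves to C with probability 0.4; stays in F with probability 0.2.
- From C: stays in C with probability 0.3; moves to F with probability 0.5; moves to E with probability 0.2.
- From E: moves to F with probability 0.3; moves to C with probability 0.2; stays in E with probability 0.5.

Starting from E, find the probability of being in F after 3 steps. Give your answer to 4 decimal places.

Propagate the distribution vector 3 steps from E.
After 0 steps: (0.0000, 0.0000, 1.0000)
After 1 step: (0.3000, 0.2000, 0.5000)
After 2 steps: (0.3100, 0.2800, 0.4100)
After 3 steps: (0.3250, 0.2900, 0.3850)
P(in F after 3 steps) = 0.3250

0.3250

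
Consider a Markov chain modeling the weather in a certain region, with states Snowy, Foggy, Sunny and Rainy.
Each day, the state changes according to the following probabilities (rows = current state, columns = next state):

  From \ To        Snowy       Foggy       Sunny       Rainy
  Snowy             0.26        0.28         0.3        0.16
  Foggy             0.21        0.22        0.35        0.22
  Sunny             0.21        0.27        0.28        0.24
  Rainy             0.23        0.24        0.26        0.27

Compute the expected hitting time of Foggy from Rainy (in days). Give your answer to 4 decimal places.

3.8835

Let t(s) be the expected number of days to first reach Foggy from state s, with t(Foggy) = 0. Conditioning on the first day:
t(Snowy) = 1 + 0.26·t(Snowy) + 0.3·t(Sunny) + 0.16·t(Rainy)
t(Sunny) = 1 + 0.21·t(Snowy) + 0.28·t(Sunny) + 0.24·t(Rainy)
t(Rainy) = 1 + 0.23·t(Snowy) + 0.26·t(Sunny) + 0.27·t(Rainy)
Solving: t(Snowy) = 3.7186, t(Sunny) = 3.7680, t(Rainy) = 3.8835.
Expected days from Rainy to Foggy: 3.8835.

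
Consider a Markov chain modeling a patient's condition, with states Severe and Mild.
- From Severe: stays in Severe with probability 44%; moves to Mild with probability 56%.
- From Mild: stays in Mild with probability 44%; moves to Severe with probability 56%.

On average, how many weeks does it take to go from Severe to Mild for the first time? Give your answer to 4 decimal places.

Let t(s) be the expected number of weeks to first reach Mild from state s, with t(Mild) = 0. Conditioning on the first week:
t(Severe) = 1 + 0.44·t(Severe)
Solving: t(Severe) = 1.7857.
Expected weeks from Severe to Mild: 1.7857.

1.7857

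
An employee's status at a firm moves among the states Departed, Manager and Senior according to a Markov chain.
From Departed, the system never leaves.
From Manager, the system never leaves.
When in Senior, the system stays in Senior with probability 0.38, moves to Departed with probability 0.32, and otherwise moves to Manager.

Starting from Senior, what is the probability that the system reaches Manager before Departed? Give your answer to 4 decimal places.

Let h(s) be the probability of absorption at Manager starting from transient state s. Then h(Manager) = 1 and h(Departed) = 0. By first-step analysis:
h(Senior) = 0.32·0 + 0.3·1 + 0.38·h(Senior)
Solving: h(Senior) = 0.4839.
Starting from Senior, the probability is 0.4839.

0.4839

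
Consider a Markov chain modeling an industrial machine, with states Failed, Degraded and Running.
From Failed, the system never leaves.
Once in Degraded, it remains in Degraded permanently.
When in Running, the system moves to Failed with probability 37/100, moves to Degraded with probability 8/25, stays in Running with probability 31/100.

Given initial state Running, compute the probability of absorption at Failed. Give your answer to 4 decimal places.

0.5362

Let h(s) be the probability of absorption at Failed starting from transient state s. Then h(Failed) = 1 and h(Degraded) = 0. By first-step analysis:
h(Running) = 0.37·1 + 0.32·0 + 0.31·h(Running)
Solving: h(Running) = 0.5362.
Starting from Running, the probability is 0.5362.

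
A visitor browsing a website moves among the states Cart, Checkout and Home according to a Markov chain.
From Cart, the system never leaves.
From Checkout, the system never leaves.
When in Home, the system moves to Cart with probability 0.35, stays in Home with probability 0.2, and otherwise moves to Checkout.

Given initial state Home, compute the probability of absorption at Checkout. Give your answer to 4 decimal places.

0.5625

Let h(s) be the probability of absorption at Checkout starting from transient state s. Then h(Checkout) = 1 and h(Cart) = 0. By first-step analysis:
h(Home) = 0.35·0 + 0.45·1 + 0.2·h(Home)
Solving: h(Home) = 0.5625.
Starting from Home, the probability is 0.5625.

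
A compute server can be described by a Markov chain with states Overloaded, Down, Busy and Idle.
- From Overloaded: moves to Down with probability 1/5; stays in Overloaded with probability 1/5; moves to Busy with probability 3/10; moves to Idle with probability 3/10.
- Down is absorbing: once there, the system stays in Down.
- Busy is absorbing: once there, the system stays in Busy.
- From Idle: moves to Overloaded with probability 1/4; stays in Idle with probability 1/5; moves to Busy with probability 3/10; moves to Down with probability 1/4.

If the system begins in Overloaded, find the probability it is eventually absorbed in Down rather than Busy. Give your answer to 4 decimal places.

Let h(s) be the probability of absorption at Down starting from transient state s. Then h(Down) = 1 and h(Busy) = 0. By first-step analysis:
h(Overloaded) = 0.2·h(Overloaded) + 0.2·1 + 0.3·0 + 0.3·h(Idle)
h(Idle) = 0.25·h(Overloaded) + 0.25·1 + 0.3·0 + 0.2·h(Idle)
Solving: h(Overloaded) = 0.4159, h(Idle) = 0.4425.
Starting from Overloaded, the probability is 0.4159.

0.4159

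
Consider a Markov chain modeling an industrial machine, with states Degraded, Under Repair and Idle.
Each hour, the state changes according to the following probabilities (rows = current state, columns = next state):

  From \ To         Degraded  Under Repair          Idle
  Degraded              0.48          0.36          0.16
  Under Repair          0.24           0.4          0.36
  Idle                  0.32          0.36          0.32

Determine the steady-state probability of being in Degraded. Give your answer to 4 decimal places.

Let the stationary distribution be π with π = πP and π_1 + π_2 + π_3 = 1.
π_1 = 0.48·π_1 + 0.24·π_2 + 0.32·π_3
π_2 = 0.36·π_1 + 0.4·π_2 + 0.36·π_3
Solving with the normalization constraint gives π = (0.3452, 0.3750, 0.2798).
So the stationary probability of Degraded is 0.3452.

0.3452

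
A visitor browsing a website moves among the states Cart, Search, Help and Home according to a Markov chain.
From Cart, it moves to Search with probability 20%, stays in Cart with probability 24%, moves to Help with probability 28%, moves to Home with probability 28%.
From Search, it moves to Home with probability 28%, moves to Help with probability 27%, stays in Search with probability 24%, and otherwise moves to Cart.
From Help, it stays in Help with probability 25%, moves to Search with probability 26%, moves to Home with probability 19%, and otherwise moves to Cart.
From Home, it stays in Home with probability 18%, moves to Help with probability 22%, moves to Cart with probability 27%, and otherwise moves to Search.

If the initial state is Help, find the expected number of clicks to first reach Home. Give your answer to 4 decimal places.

Let t(s) be the expected number of clicks to first reach Home from state s, with t(Home) = 0. Conditioning on the first click:
t(Cart) = 1 + 0.24·t(Cart) + 0.2·t(Search) + 0.28·t(Help)
t(Search) = 1 + 0.21·t(Cart) + 0.24·t(Search) + 0.27·t(Help)
t(Help) = 1 + 0.3·t(Cart) + 0.26·t(Search) + 0.25·t(Help)
Solving: t(Cart) = 3.9104, t(Search) = 3.9068, t(Help) = 4.2518.
Expected clicks from Help to Home: 4.2518.

4.2518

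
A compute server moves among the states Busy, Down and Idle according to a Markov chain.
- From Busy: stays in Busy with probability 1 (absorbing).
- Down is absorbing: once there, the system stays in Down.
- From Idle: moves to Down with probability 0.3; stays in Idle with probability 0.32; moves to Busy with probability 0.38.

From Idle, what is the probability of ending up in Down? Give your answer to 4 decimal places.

0.4412

Let h(s) be the probability of absorption at Down starting from transient state s. Then h(Down) = 1 and h(Busy) = 0. By first-step analysis:
h(Idle) = 0.38·0 + 0.3·1 + 0.32·h(Idle)
Solving: h(Idle) = 0.4412.
Starting from Idle, the probability is 0.4412.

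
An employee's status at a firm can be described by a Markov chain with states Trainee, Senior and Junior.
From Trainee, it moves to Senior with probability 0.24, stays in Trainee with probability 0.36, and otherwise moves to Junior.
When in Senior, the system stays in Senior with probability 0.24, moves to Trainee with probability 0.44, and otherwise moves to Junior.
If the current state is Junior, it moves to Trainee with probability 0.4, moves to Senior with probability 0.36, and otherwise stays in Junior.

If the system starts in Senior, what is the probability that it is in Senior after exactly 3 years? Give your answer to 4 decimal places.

Propagate the distribution vector 3 years from Senior.
After 0 years: (0.0000, 1.0000, 0.0000)
After 1 year: (0.4400, 0.2400, 0.3200)
After 2 years: (0.3920, 0.2784, 0.3296)
After 3 years: (0.3955, 0.2796, 0.3250)
P(in Senior after 3 years) = 0.2796

0.2796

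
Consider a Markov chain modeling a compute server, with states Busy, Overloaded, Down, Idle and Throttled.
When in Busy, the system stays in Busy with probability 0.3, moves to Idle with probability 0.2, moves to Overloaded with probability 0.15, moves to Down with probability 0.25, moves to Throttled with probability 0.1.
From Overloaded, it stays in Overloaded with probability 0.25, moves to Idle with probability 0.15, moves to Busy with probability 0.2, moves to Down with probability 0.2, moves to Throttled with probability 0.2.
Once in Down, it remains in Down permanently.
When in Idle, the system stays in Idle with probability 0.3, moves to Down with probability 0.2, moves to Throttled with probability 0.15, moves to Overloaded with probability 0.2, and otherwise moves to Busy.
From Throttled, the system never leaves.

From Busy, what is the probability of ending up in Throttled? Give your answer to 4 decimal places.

0.3579

Let h(s) be the probability of absorption at Throttled starting from transient state s. Then h(Throttled) = 1 and h(Down) = 0. By first-step analysis:
h(Busy) = 0.3·h(Busy) + 0.15·h(Overloaded) + 0.25·0 + 0.2·h(Idle) + 0.1·1
h(Overloaded) = 0.2·h(Busy) + 0.25·h(Overloaded) + 0.2·0 + 0.15·h(Idle) + 0.2·1
h(Idle) = 0.15·h(Busy) + 0.2·h(Overloaded) + 0.2·0 + 0.3·h(Idle) + 0.15·1
Solving: h(Busy) = 0.3579, h(Overloaded) = 0.4458, h(Idle) = 0.4183.
Starting from Busy, the probability is 0.3579.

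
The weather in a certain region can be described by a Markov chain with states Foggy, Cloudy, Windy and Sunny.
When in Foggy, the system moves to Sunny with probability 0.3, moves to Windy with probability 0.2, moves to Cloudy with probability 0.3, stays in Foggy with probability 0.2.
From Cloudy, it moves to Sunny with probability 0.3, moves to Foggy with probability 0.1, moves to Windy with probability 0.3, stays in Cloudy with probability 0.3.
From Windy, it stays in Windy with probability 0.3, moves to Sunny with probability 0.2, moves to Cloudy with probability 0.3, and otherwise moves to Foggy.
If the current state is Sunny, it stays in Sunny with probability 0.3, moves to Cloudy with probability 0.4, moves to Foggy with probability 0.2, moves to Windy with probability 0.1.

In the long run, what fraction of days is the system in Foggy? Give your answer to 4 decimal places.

0.1672

Let the stationary distribution be π with π = πP and π_1 + π_2 + π_3 + π_4 = 1.
π_1 = 0.2·π_1 + 0.1·π_2 + 0.2·π_3 + 0.2·π_4
π_2 = 0.3·π_1 + 0.3·π_2 + 0.3·π_3 + 0.4·π_4
π_3 = 0.2·π_1 + 0.3·π_2 + 0.3·π_3 + 0.1·π_4
Solving with the normalization constraint gives π = (0.1672, 0.3277, 0.2278, 0.2772).
So the stationary probability of Foggy is 0.1672.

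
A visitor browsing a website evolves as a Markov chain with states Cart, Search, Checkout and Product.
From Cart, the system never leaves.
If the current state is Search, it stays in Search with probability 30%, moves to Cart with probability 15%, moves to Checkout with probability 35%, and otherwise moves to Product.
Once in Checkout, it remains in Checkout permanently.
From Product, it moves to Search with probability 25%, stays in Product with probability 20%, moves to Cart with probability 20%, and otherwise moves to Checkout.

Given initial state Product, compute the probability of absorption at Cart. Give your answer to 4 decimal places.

Let h(s) be the probability of absorption at Cart starting from transient state s. Then h(Cart) = 1 and h(Checkout) = 0. By first-step analysis:
h(Search) = 0.15·1 + 0.3·h(Search) + 0.35·0 + 0.2·h(Product)
h(Product) = 0.2·1 + 0.25·h(Search) + 0.35·0 + 0.2·h(Product)
Solving: h(Search) = 0.3137, h(Product) = 0.3480.
Starting from Product, the probability is 0.3480.

0.3480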